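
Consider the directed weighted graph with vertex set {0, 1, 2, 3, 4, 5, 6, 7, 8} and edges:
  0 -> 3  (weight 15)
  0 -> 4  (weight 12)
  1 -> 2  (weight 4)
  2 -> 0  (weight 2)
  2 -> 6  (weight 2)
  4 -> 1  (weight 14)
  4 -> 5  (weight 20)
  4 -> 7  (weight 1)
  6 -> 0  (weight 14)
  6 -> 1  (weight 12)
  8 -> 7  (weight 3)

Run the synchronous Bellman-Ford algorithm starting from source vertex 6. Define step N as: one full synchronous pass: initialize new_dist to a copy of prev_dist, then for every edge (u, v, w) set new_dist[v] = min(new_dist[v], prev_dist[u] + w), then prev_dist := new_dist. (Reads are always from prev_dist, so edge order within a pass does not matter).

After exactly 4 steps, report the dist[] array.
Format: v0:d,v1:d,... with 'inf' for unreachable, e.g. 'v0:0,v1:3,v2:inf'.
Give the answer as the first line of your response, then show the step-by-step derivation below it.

v0:14,v1:12,v2:16,v3:29,v4:26,v5:46,v6:0,v7:27,v8:inf

step 1: dist = v0:14,v1:12,v2:inf,v3:inf,v4:inf,v5:inf,v6:0,v7:inf,v8:inf
step 2: dist = v0:14,v1:12,v2:16,v3:29,v4:26,v5:inf,v6:0,v7:inf,v8:inf
step 3: dist = v0:14,v1:12,v2:16,v3:29,v4:26,v5:46,v6:0,v7:27,v8:inf
step 4: dist = v0:14,v1:12,v2:16,v3:29,v4:26,v5:46,v6:0,v7:27,v8:inf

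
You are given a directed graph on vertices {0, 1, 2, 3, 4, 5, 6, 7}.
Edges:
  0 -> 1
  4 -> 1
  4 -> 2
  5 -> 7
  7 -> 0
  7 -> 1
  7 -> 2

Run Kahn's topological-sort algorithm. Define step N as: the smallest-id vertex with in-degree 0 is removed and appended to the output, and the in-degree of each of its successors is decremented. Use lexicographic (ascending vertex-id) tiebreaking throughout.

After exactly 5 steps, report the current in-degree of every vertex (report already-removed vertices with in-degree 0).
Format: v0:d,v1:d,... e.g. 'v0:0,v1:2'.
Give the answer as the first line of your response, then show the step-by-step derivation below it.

v0:0,v1:1,v2:0,v3:0,v4:0,v5:0,v6:0,v7:0

step 1: output 3; order=[3]; indeg=(1,3,2,0,0,0,0,1)
step 2: output 4; order=[3,4]; indeg=(1,2,1,0,0,0,0,1)
step 3: output 5; order=[3,4,5]; indeg=(1,2,1,0,0,0,0,0)
step 4: output 6; order=[3,4,5,6]; indeg=(1,2,1,0,0,0,0,0)
step 5: output 7; order=[3,4,5,6,7]; indeg=(0,1,0,0,0,0,0,0)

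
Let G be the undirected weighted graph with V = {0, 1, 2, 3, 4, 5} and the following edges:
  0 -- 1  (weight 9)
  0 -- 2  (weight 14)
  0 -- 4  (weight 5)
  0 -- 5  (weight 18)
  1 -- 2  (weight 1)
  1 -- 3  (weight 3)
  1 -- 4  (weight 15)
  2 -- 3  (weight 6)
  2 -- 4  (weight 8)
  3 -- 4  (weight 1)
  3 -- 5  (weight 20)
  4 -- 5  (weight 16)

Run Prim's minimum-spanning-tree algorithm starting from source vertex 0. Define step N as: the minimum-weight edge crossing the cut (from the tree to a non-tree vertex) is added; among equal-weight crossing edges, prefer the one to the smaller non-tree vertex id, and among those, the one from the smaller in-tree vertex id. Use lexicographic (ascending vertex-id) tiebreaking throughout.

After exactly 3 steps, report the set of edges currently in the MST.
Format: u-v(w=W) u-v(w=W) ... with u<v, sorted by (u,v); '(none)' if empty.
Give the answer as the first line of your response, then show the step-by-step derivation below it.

0-4(w=5) 1-3(w=3) 3-4(w=1)

step 1: add edge 0-4 (w=5); MST = {0-4(w=5)}
step 2: add edge 3-4 (w=1); MST = {0-4(w=5) 3-4(w=1)}
step 3: add edge 1-3 (w=3); MST = {0-4(w=5) 1-3(w=3) 3-4(w=1)}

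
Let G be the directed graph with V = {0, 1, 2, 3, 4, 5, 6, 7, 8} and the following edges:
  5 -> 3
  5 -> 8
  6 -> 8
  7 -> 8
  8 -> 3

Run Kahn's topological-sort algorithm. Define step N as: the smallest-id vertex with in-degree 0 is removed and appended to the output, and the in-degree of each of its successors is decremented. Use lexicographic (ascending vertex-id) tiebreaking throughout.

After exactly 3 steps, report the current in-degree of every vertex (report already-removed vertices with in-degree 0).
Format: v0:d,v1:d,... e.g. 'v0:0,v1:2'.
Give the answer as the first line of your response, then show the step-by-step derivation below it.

v0:0,v1:0,v2:0,v3:2,v4:0,v5:0,v6:0,v7:0,v8:3

step 1: output 0; order=[0]; indeg=(0,0,0,2,0,0,0,0,3)
step 2: output 1; order=[0,1]; indeg=(0,0,0,2,0,0,0,0,3)
step 3: output 2; order=[0,1,2]; indeg=(0,0,0,2,0,0,0,0,3)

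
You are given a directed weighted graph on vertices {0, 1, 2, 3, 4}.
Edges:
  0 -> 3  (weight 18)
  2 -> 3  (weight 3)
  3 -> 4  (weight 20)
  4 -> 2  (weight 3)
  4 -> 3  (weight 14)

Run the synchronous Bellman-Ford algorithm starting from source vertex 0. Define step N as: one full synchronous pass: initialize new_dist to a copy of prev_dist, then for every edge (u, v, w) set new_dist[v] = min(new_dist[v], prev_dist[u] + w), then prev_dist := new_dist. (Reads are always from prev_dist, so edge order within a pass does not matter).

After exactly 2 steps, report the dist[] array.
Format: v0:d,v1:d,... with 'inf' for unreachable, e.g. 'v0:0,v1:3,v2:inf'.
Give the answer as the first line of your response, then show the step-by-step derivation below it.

v0:0,v1:inf,v2:inf,v3:18,v4:38

step 1: dist = v0:0,v1:inf,v2:inf,v3:18,v4:inf
step 2: dist = v0:0,v1:inf,v2:inf,v3:18,v4:38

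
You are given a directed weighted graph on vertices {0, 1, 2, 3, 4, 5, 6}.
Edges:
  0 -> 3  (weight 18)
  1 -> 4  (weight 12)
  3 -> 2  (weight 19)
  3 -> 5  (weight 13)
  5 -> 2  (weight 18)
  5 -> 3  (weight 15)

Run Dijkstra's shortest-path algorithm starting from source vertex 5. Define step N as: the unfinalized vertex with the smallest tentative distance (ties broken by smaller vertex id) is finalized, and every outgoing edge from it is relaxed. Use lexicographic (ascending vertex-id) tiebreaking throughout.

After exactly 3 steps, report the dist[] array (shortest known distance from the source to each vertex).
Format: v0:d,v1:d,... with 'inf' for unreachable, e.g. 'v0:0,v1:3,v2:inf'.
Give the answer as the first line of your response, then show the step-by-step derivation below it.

v0:inf,v1:inf,v2:18,v3:15,v4:inf,v5:0,v6:inf

step 1: dist = v0:inf,v1:inf,v2:18,v3:15,v4:inf,v5:0,v6:inf
step 2: dist = v0:inf,v1:inf,v2:18,v3:15,v4:inf,v5:0,v6:inf
step 3: dist = v0:inf,v1:inf,v2:18,v3:15,v4:inf,v5:0,v6:inf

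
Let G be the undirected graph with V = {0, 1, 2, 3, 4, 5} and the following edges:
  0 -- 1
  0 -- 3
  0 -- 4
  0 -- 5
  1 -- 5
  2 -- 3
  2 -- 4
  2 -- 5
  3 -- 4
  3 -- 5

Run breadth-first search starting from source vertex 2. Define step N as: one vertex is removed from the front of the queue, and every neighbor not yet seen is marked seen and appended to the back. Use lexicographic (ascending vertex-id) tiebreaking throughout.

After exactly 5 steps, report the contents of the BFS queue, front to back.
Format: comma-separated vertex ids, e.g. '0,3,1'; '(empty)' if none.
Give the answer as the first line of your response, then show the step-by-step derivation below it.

1

step 1: dequeue 2; queue=[3,4,5]; order=2
step 2: dequeue 3; queue=[4,5,0]; order=2,3
step 3: dequeue 4; queue=[5,0]; order=2,3,4
step 4: dequeue 5; queue=[0,1]; order=2,3,4,5
step 5: dequeue 0; queue=[1]; order=2,3,4,5,0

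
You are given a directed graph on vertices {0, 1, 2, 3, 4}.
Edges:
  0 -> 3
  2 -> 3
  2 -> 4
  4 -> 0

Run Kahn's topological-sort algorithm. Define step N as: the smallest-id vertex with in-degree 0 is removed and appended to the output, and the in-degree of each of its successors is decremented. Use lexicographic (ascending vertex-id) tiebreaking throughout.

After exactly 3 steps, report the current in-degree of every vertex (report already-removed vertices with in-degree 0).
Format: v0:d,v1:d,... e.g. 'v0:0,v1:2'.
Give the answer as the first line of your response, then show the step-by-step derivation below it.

v0:0,v1:0,v2:0,v3:1,v4:0

step 1: output 1; order=[1]; indeg=(1,0,0,2,1)
step 2: output 2; order=[1,2]; indeg=(1,0,0,1,0)
step 3: output 4; order=[1,2,4]; indeg=(0,0,0,1,0)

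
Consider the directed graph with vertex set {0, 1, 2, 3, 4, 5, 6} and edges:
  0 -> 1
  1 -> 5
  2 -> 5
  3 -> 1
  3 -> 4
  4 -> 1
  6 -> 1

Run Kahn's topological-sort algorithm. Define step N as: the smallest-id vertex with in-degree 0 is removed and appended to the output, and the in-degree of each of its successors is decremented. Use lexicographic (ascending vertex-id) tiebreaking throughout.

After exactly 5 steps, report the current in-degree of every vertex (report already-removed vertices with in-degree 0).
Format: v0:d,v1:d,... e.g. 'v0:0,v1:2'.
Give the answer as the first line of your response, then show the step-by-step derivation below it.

v0:0,v1:0,v2:0,v3:0,v4:0,v5:1,v6:0

step 1: output 0; order=[0]; indeg=(0,3,0,0,1,2,0)
step 2: output 2; order=[0,2]; indeg=(0,3,0,0,1,1,0)
step 3: output 3; order=[0,2,3]; indeg=(0,2,0,0,0,1,0)
step 4: output 4; order=[0,2,3,4]; indeg=(0,1,0,0,0,1,0)
step 5: output 6; order=[0,2,3,4,6]; indeg=(0,0,0,0,0,1,0)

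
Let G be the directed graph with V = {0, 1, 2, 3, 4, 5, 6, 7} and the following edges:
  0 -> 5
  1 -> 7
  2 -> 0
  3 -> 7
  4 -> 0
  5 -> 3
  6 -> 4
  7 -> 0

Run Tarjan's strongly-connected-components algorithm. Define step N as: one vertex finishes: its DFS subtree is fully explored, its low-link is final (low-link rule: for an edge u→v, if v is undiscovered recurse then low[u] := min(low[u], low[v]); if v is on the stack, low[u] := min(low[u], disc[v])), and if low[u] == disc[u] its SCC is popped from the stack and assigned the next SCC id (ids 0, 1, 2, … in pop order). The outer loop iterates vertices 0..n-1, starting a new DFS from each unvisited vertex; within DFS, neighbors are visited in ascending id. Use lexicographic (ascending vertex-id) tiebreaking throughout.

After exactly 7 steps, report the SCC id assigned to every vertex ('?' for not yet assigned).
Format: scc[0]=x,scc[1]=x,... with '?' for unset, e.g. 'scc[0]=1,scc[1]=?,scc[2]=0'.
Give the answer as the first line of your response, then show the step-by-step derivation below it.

scc[0]=0,scc[1]=1,scc[2]=2,scc[3]=0,scc[4]=3,scc[5]=0,scc[6]=?,scc[7]=0

step 1: low=(low[0]=0,low[1]=?,low[2]=?,low[3]=2,low[4]=?,low[5]=1,low[6]=?,low[7]=0); scc=(scc[0]=?,scc[1]=?,scc[2]=?,scc[3]=?,scc[4]=?,scc[5]=?,scc[6]=?,scc[7]=?)
step 2: low=(low[0]=0,low[1]=?,low[2]=?,low[3]=0,low[4]=?,low[5]=1,low[6]=?,low[7]=0); scc=(scc[0]=?,scc[1]=?,scc[2]=?,scc[3]=?,scc[4]=?,scc[5]=?,scc[6]=?,scc[7]=?)
step 3: low=(low[0]=0,low[1]=?,low[2]=?,low[3]=0,low[4]=?,low[5]=0,low[6]=?,low[7]=0); scc=(scc[0]=?,scc[1]=?,scc[2]=?,scc[3]=?,scc[4]=?,scc[5]=?,scc[6]=?,scc[7]=?)
step 4: low=(low[0]=0,low[1]=?,low[2]=?,low[3]=0,low[4]=?,low[5]=0,low[6]=?,low[7]=0); scc=(scc[0]=0,scc[1]=?,scc[2]=?,scc[3]=0,scc[4]=?,scc[5]=0,scc[6]=?,scc[7]=0)
step 5: low=(low[0]=0,low[1]=4,low[2]=?,low[3]=0,low[4]=?,low[5]=0,low[6]=?,low[7]=0); scc=(scc[0]=0,scc[1]=1,scc[2]=?,scc[3]=0,scc[4]=?,scc[5]=0,scc[6]=?,scc[7]=0)
step 6: low=(low[0]=0,low[1]=4,low[2]=5,low[3]=0,low[4]=?,low[5]=0,low[6]=?,low[7]=0); scc=(scc[0]=0,scc[1]=1,scc[2]=2,scc[3]=0,scc[4]=?,scc[5]=0,scc[6]=?,scc[7]=0)
step 7: low=(low[0]=0,low[1]=4,low[2]=5,low[3]=0,low[4]=6,low[5]=0,low[6]=?,low[7]=0); scc=(scc[0]=0,scc[1]=1,scc[2]=2,scc[3]=0,scc[4]=3,scc[5]=0,scc[6]=?,scc[7]=0)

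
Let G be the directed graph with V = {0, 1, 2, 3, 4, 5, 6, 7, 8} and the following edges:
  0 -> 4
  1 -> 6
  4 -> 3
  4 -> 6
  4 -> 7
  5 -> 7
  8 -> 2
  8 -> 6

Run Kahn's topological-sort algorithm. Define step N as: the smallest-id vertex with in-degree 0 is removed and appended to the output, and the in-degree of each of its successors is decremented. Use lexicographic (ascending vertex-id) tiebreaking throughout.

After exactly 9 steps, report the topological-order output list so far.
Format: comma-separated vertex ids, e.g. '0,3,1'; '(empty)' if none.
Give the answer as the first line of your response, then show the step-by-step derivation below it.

0,1,4,3,5,7,8,2,6

step 1: output 0; order=[0]; indeg=(0,0,1,1,0,0,3,2,0)
step 2: output 1; order=[0,1]; indeg=(0,0,1,1,0,0,2,2,0)
step 3: output 4; order=[0,1,4]; indeg=(0,0,1,0,0,0,1,1,0)
step 4: output 3; order=[0,1,4,3]; indeg=(0,0,1,0,0,0,1,1,0)
step 5: output 5; order=[0,1,4,3,5]; indeg=(0,0,1,0,0,0,1,0,0)
step 6: output 7; order=[0,1,4,3,5,7]; indeg=(0,0,1,0,0,0,1,0,0)
step 7: output 8; order=[0,1,4,3,5,7,8]; indeg=(0,0,0,0,0,0,0,0,0)
step 8: output 2; order=[0,1,4,3,5,7,8,2]; indeg=(0,0,0,0,0,0,0,0,0)
step 9: output 6; order=[0,1,4,3,5,7,8,2,6]; indeg=(0,0,0,0,0,0,0,0,0)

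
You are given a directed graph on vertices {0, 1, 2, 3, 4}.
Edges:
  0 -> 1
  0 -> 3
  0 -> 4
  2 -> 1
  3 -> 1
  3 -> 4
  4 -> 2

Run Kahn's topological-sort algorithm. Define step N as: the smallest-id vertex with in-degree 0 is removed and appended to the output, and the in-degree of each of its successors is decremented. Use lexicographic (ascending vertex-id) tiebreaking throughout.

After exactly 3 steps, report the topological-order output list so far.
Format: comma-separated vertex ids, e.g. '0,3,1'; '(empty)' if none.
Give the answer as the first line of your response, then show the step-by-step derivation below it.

0,3,4

step 1: output 0; order=[0]; indeg=(0,2,1,0,1)
step 2: output 3; order=[0,3]; indeg=(0,1,1,0,0)
step 3: output 4; order=[0,3,4]; indeg=(0,1,0,0,0)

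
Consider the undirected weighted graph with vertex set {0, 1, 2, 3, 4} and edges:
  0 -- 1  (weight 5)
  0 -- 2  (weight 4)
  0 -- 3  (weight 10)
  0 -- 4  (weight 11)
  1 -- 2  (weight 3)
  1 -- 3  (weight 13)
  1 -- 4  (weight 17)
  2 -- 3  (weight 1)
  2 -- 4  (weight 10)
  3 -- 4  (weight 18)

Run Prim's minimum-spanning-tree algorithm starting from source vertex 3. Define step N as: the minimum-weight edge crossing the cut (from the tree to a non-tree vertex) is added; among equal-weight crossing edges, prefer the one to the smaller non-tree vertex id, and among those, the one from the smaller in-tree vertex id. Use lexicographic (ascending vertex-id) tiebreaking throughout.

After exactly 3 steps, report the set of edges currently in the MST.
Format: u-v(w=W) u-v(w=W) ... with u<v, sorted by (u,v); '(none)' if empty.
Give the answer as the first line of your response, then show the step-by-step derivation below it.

0-2(w=4) 1-2(w=3) 2-3(w=1)

step 1: add edge 2-3 (w=1); MST = {2-3(w=1)}
step 2: add edge 1-2 (w=3); MST = {1-2(w=3) 2-3(w=1)}
step 3: add edge 0-2 (w=4); MST = {0-2(w=4) 1-2(w=3) 2-3(w=1)}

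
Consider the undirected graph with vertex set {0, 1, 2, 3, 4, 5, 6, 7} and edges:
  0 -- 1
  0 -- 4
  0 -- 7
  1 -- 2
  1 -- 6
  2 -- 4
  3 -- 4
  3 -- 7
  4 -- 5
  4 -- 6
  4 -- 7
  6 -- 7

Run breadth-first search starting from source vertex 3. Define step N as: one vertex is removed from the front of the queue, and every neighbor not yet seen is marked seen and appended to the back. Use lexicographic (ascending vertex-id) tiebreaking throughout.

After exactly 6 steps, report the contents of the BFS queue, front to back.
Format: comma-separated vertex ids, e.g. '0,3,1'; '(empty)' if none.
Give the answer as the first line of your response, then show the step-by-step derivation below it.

6,1

step 1: dequeue 3; queue=[4,7]; order=3
step 2: dequeue 4; queue=[7,0,2,5,6]; order=3,4
step 3: dequeue 7; queue=[0,2,5,6]; order=3,4,7
step 4: dequeue 0; queue=[2,5,6,1]; order=3,4,7,0
step 5: dequeue 2; queue=[5,6,1]; order=3,4,7,0,2
step 6: dequeue 5; queue=[6,1]; order=3,4,7,0,2,5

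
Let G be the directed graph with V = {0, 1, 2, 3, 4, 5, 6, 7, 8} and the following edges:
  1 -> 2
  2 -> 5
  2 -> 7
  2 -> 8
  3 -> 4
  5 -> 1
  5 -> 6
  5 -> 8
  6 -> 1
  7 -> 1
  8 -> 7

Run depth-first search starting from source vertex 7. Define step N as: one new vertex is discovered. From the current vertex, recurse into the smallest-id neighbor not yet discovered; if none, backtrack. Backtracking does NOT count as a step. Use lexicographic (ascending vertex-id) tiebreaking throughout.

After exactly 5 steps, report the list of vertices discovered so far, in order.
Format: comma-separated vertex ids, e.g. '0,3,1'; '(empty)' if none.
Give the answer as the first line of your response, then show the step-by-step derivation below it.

7,1,2,5,6

step 1: discover 7; path=7; order=7
step 2: discover 1; path=7>1; order=7,1
step 3: discover 2; path=7>1>2; order=7,1,2
step 4: discover 5; path=7>1>2>5; order=7,1,2,5
step 5: discover 6; path=7>1>2>5>6; order=7,1,2,5,6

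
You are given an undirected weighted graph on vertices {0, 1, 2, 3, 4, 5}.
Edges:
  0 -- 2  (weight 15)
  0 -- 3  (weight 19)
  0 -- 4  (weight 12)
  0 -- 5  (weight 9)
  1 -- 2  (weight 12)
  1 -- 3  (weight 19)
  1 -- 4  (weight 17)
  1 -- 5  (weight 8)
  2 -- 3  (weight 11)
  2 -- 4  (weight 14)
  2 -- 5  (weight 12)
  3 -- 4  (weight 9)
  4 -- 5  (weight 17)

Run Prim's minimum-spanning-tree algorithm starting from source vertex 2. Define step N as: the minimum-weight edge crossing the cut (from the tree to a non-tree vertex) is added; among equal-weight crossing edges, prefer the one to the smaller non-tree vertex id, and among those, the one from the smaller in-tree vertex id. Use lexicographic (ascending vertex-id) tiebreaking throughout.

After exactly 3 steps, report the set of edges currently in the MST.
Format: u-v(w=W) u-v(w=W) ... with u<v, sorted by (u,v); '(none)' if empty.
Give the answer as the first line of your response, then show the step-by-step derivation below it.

0-4(w=12) 2-3(w=11) 3-4(w=9)

step 1: add edge 2-3 (w=11); MST = {2-3(w=11)}
step 2: add edge 3-4 (w=9); MST = {2-3(w=11) 3-4(w=9)}
step 3: add edge 0-4 (w=12); MST = {0-4(w=12) 2-3(w=11) 3-4(w=9)}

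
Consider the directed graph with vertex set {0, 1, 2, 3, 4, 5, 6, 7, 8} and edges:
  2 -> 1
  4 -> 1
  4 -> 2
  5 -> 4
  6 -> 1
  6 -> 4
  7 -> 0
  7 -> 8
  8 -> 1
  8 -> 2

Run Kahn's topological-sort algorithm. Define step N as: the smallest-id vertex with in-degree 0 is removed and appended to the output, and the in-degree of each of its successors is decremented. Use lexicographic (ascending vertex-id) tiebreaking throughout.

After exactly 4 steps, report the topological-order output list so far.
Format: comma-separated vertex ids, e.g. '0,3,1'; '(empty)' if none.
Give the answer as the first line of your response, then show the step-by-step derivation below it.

3,5,6,4

step 1: output 3; order=[3]; indeg=(1,4,2,0,2,0,0,0,1)
step 2: output 5; order=[3,5]; indeg=(1,4,2,0,1,0,0,0,1)
step 3: output 6; order=[3,5,6]; indeg=(1,3,2,0,0,0,0,0,1)
step 4: output 4; order=[3,5,6,4]; indeg=(1,2,1,0,0,0,0,0,1)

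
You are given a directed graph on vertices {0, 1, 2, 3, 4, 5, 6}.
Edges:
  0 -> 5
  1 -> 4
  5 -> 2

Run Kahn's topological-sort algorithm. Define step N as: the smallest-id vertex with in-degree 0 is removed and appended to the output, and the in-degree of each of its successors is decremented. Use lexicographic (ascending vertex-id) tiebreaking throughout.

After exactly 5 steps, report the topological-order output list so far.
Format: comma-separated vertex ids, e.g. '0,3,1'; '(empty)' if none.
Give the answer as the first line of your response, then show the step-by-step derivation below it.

0,1,3,4,5

step 1: output 0; order=[0]; indeg=(0,0,1,0,1,0,0)
step 2: output 1; order=[0,1]; indeg=(0,0,1,0,0,0,0)
step 3: output 3; order=[0,1,3]; indeg=(0,0,1,0,0,0,0)
step 4: output 4; order=[0,1,3,4]; indeg=(0,0,1,0,0,0,0)
step 5: output 5; order=[0,1,3,4,5]; indeg=(0,0,0,0,0,0,0)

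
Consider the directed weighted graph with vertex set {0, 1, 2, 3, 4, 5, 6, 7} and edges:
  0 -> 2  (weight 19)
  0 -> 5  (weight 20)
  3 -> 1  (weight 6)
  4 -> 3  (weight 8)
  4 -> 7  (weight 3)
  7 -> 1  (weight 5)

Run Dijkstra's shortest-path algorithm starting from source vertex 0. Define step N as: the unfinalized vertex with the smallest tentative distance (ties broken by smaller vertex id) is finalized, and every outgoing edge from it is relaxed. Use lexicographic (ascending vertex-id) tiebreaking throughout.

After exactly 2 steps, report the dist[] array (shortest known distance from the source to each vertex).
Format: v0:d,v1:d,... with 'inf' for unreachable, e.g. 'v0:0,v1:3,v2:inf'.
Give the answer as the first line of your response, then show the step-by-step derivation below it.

v0:0,v1:inf,v2:19,v3:inf,v4:inf,v5:20,v6:inf,v7:inf

step 1: dist = v0:0,v1:inf,v2:19,v3:inf,v4:inf,v5:20,v6:inf,v7:inf
step 2: dist = v0:0,v1:inf,v2:19,v3:inf,v4:inf,v5:20,v6:inf,v7:inf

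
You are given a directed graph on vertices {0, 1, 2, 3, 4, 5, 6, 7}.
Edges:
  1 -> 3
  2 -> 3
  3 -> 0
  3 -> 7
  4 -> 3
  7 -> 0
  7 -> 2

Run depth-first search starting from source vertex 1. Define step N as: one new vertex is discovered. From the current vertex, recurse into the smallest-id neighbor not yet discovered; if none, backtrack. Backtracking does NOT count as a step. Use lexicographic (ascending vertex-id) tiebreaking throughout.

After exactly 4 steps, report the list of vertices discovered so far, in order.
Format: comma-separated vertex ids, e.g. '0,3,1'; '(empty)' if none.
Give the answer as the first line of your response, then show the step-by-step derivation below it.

1,3,0,7

step 1: discover 1; path=1; order=1
step 2: discover 3; path=1>3; order=1,3
step 3: discover 0; path=1>3>0; order=1,3,0
step 4: discover 7; path=1>3>7; order=1,3,0,7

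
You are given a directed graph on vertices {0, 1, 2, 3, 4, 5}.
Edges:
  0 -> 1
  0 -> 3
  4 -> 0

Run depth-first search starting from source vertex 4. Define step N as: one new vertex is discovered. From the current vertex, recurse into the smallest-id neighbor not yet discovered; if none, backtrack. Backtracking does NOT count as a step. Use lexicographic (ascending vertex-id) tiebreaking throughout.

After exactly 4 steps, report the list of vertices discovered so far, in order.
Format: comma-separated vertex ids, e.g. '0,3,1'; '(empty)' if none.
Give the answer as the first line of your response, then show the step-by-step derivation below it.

4,0,1,3

step 1: discover 4; path=4; order=4
step 2: discover 0; path=4>0; order=4,0
step 3: discover 1; path=4>0>1; order=4,0,1
step 4: discover 3; path=4>0>3; order=4,0,1,3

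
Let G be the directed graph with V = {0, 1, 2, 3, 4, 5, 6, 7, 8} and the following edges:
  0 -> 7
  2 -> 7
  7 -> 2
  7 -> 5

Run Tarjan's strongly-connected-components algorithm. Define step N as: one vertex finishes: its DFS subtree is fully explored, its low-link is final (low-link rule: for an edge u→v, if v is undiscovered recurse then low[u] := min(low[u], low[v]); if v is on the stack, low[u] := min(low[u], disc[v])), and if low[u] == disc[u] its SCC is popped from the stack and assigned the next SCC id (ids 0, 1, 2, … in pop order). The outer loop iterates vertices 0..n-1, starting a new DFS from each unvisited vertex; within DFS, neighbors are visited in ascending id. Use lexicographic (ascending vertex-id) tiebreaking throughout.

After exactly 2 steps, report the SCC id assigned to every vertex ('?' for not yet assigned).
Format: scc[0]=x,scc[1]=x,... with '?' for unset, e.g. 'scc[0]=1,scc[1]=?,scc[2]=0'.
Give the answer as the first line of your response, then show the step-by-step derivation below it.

scc[0]=?,scc[1]=?,scc[2]=?,scc[3]=?,scc[4]=?,scc[5]=0,scc[6]=?,scc[7]=?,scc[8]=?

step 1: low=(low[0]=0,low[1]=?,low[2]=1,low[3]=?,low[4]=?,low[5]=?,low[6]=?,low[7]=1,low[8]=?); scc=(scc[0]=?,scc[1]=?,scc[2]=?,scc[3]=?,scc[4]=?,scc[5]=?,scc[6]=?,scc[7]=?,scc[8]=?)
step 2: low=(low[0]=0,low[1]=?,low[2]=1,low[3]=?,low[4]=?,low[5]=3,low[6]=?,low[7]=1,low[8]=?); scc=(scc[0]=?,scc[1]=?,scc[2]=?,scc[3]=?,scc[4]=?,scc[5]=0,scc[6]=?,scc[7]=?,scc[8]=?)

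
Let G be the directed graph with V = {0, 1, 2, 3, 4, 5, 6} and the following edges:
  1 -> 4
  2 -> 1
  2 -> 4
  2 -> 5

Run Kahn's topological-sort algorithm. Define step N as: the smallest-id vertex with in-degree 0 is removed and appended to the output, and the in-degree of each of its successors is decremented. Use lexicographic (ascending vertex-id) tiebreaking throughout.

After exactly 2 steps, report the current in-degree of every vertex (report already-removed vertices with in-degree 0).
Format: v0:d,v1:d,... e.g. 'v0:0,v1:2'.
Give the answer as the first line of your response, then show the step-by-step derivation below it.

v0:0,v1:0,v2:0,v3:0,v4:1,v5:0,v6:0

step 1: output 0; order=[0]; indeg=(0,1,0,0,2,1,0)
step 2: output 2; order=[0,2]; indeg=(0,0,0,0,1,0,0)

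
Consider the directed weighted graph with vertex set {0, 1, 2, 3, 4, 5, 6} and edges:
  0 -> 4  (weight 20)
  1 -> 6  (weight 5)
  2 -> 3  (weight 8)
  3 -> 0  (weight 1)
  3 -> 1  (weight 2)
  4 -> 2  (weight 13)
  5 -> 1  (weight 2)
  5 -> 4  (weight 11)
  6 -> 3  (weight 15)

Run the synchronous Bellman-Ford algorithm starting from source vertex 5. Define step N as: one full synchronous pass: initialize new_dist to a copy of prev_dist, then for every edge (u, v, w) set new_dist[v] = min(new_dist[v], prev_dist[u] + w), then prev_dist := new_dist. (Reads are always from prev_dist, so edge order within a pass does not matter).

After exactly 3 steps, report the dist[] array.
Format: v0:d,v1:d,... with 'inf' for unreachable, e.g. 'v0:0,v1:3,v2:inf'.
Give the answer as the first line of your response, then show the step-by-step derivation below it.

v0:inf,v1:2,v2:24,v3:22,v4:11,v5:0,v6:7

step 1: dist = v0:inf,v1:2,v2:inf,v3:inf,v4:11,v5:0,v6:inf
step 2: dist = v0:inf,v1:2,v2:24,v3:inf,v4:11,v5:0,v6:7
step 3: dist = v0:inf,v1:2,v2:24,v3:22,v4:11,v5:0,v6:7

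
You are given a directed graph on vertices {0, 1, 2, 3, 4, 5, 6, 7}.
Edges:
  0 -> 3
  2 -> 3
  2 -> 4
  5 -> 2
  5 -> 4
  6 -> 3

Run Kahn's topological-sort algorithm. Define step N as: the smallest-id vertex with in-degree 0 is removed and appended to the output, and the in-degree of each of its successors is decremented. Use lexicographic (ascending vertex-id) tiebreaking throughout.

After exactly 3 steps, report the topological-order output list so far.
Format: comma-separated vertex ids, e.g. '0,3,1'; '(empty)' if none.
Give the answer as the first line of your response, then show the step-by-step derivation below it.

0,1,5

step 1: output 0; order=[0]; indeg=(0,0,1,2,2,0,0,0)
step 2: output 1; order=[0,1]; indeg=(0,0,1,2,2,0,0,0)
step 3: output 5; order=[0,1,5]; indeg=(0,0,0,2,1,0,0,0)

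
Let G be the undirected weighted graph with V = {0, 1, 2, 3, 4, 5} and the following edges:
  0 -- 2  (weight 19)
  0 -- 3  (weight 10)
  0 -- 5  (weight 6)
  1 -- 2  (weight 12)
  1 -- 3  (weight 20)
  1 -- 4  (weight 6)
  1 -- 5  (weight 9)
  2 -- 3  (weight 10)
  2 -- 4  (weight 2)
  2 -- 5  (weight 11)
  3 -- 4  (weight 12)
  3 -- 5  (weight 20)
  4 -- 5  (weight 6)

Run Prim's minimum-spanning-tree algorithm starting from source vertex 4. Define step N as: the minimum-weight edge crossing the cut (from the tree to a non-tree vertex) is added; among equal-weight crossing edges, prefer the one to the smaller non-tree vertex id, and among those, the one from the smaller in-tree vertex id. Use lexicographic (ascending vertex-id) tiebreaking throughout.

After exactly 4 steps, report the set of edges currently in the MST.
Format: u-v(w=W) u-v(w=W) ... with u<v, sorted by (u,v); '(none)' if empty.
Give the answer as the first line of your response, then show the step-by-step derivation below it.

0-5(w=6) 1-4(w=6) 2-4(w=2) 4-5(w=6)

step 1: add edge 2-4 (w=2); MST = {2-4(w=2)}
step 2: add edge 1-4 (w=6); MST = {1-4(w=6) 2-4(w=2)}
step 3: add edge 4-5 (w=6); MST = {1-4(w=6) 2-4(w=2) 4-5(w=6)}
step 4: add edge 0-5 (w=6); MST = {0-5(w=6) 1-4(w=6) 2-4(w=2) 4-5(w=6)}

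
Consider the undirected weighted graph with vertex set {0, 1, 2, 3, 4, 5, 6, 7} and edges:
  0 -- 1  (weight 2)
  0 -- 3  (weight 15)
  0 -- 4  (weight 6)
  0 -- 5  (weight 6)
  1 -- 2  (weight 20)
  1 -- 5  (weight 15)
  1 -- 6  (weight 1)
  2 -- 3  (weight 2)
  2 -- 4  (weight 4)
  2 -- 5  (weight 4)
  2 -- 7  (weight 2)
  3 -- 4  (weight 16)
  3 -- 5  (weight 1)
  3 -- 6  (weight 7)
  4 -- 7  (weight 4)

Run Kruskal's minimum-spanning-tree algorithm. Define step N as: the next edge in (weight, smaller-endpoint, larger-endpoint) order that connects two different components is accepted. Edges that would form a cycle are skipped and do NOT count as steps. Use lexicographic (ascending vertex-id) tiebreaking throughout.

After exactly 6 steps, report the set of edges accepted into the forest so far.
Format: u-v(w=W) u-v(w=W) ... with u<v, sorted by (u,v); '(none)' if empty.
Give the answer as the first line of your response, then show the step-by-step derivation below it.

0-1(w=2) 1-6(w=1) 2-3(w=2) 2-4(w=4) 2-7(w=2) 3-5(w=1)

step 1: add edge 1-6 (w=1); MST = {1-6(w=1)}
step 2: add edge 3-5 (w=1); MST = {1-6(w=1) 3-5(w=1)}
step 3: add edge 0-1 (w=2); MST = {0-1(w=2) 1-6(w=1) 3-5(w=1)}
step 4: add edge 2-3 (w=2); MST = {0-1(w=2) 1-6(w=1) 2-3(w=2) 3-5(w=1)}
step 5: add edge 2-7 (w=2); MST = {0-1(w=2) 1-6(w=1) 2-3(w=2) 2-7(w=2) 3-5(w=1)}
step 6: add edge 2-4 (w=4); MST = {0-1(w=2) 1-6(w=1) 2-3(w=2) 2-4(w=4) 2-7(w=2) 3-5(w=1)}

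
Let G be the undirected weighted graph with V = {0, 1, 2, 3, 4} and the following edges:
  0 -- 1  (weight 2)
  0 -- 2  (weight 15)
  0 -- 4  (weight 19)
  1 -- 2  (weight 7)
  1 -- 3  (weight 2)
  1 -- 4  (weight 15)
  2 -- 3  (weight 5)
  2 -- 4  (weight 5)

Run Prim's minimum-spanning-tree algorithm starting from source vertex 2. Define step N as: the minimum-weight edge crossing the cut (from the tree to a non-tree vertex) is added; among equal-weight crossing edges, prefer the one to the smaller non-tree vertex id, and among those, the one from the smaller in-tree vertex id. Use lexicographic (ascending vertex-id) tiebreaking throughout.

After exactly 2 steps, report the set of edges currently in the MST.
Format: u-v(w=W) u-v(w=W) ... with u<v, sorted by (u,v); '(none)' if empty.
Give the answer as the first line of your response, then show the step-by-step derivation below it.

1-3(w=2) 2-3(w=5)

step 1: add edge 2-3 (w=5); MST = {2-3(w=5)}
step 2: add edge 1-3 (w=2); MST = {1-3(w=2) 2-3(w=5)}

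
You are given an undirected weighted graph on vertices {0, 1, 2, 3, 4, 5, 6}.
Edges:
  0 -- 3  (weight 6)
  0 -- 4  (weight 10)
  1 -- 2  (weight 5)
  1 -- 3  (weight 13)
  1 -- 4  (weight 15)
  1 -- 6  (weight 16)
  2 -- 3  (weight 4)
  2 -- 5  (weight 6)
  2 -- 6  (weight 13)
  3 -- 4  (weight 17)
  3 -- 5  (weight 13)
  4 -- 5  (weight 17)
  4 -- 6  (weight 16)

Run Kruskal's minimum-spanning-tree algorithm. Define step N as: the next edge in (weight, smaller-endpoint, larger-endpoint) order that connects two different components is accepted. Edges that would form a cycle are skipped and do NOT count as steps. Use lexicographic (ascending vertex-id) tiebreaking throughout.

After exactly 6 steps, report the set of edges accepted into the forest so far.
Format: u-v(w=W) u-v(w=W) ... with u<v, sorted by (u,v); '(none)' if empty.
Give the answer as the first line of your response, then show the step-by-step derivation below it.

0-3(w=6) 0-4(w=10) 1-2(w=5) 2-3(w=4) 2-5(w=6) 2-6(w=13)

step 1: add edge 2-3 (w=4); MST = {2-3(w=4)}
step 2: add edge 1-2 (w=5); MST = {1-2(w=5) 2-3(w=4)}
step 3: add edge 0-3 (w=6); MST = {0-3(w=6) 1-2(w=5) 2-3(w=4)}
step 4: add edge 2-5 (w=6); MST = {0-3(w=6) 1-2(w=5) 2-3(w=4) 2-5(w=6)}
step 5: add edge 0-4 (w=10); MST = {0-3(w=6) 0-4(w=10) 1-2(w=5) 2-3(w=4) 2-5(w=6)}
step 6: add edge 2-6 (w=13); MST = {0-3(w=6) 0-4(w=10) 1-2(w=5) 2-3(w=4) 2-5(w=6) 2-6(w=13)}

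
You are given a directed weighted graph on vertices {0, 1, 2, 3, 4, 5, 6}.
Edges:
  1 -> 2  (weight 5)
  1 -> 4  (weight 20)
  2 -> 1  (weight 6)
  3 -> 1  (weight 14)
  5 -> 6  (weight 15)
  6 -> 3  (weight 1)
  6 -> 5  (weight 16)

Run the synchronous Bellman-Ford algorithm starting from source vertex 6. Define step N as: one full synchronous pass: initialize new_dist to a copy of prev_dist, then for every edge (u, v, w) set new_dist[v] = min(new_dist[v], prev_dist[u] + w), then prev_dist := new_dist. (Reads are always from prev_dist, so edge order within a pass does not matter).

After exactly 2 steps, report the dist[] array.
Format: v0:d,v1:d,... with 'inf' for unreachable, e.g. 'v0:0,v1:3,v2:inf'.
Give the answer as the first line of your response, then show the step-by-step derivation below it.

v0:inf,v1:15,v2:inf,v3:1,v4:inf,v5:16,v6:0

step 1: dist = v0:inf,v1:inf,v2:inf,v3:1,v4:inf,v5:16,v6:0
step 2: dist = v0:inf,v1:15,v2:inf,v3:1,v4:inf,v5:16,v6:0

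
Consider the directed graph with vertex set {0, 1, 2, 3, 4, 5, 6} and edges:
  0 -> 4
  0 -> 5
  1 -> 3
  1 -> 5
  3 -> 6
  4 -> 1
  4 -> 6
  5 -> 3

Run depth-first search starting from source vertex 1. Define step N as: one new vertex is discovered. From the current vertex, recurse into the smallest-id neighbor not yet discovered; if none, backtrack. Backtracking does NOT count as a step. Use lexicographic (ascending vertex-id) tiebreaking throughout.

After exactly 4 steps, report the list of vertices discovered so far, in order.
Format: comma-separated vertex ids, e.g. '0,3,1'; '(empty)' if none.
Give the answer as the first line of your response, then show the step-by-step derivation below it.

1,3,6,5

step 1: discover 1; path=1; order=1
step 2: discover 3; path=1>3; order=1,3
step 3: discover 6; path=1>3>6; order=1,3,6
step 4: discover 5; path=1>5; order=1,3,6,5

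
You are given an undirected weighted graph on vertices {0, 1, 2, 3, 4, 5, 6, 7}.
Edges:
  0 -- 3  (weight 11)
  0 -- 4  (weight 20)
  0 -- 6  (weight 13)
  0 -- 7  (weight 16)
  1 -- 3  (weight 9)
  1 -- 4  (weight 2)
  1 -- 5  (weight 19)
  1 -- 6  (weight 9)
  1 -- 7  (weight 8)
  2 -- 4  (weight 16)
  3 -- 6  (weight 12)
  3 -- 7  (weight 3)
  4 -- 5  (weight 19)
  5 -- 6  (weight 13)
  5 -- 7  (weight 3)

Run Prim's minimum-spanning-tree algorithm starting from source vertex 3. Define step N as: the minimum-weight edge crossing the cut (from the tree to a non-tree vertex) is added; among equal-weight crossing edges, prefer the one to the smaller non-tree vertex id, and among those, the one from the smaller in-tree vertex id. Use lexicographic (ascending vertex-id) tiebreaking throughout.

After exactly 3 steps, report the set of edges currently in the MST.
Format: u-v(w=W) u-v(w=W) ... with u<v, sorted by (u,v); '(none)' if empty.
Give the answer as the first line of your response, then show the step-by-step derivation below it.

1-7(w=8) 3-7(w=3) 5-7(w=3)

step 1: add edge 3-7 (w=3); MST = {3-7(w=3)}
step 2: add edge 5-7 (w=3); MST = {3-7(w=3) 5-7(w=3)}
step 3: add edge 1-7 (w=8); MST = {1-7(w=8) 3-7(w=3) 5-7(w=3)}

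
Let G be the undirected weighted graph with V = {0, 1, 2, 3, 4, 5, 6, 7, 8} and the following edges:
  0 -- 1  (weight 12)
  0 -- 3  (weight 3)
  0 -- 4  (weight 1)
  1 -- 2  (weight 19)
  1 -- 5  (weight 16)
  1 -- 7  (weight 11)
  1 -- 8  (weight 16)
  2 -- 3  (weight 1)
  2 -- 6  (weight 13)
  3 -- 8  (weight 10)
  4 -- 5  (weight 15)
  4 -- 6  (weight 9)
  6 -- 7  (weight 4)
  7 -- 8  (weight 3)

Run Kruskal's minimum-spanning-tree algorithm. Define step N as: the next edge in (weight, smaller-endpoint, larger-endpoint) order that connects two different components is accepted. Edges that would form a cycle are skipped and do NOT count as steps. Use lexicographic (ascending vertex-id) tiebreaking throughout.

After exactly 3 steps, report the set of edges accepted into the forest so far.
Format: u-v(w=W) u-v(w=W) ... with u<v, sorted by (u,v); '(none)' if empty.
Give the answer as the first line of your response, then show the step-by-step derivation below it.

0-3(w=3) 0-4(w=1) 2-3(w=1)

step 1: add edge 0-4 (w=1); MST = {0-4(w=1)}
step 2: add edge 2-3 (w=1); MST = {0-4(w=1) 2-3(w=1)}
step 3: add edge 0-3 (w=3); MST = {0-3(w=3) 0-4(w=1) 2-3(w=1)}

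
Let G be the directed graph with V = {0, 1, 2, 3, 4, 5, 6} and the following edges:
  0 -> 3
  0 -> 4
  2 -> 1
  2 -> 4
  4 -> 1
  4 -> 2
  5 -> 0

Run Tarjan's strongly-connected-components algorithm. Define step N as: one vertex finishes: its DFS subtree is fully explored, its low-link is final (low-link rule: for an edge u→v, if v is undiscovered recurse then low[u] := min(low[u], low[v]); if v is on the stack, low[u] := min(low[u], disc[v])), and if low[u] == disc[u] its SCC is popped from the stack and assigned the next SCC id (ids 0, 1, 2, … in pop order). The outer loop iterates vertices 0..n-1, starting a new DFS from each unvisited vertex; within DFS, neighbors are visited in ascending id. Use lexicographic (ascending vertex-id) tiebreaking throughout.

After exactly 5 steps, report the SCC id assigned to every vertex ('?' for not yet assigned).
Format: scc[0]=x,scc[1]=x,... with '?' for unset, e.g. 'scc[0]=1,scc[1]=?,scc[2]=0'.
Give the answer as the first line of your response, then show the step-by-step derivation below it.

scc[0]=3,scc[1]=1,scc[2]=2,scc[3]=0,scc[4]=2,scc[5]=?,scc[6]=?

step 1: low=(low[0]=0,low[1]=?,low[2]=?,low[3]=1,low[4]=?,low[5]=?,low[6]=?); scc=(scc[0]=?,scc[1]=?,scc[2]=?,scc[3]=0,scc[4]=?,scc[5]=?,scc[6]=?)
step 2: low=(low[0]=0,low[1]=3,low[2]=?,low[3]=1,low[4]=2,low[5]=?,low[6]=?); scc=(scc[0]=?,scc[1]=1,scc[2]=?,scc[3]=0,scc[4]=?,scc[5]=?,scc[6]=?)
step 3: low=(low[0]=0,low[1]=3,low[2]=2,low[3]=1,low[4]=2,low[5]=?,low[6]=?); scc=(scc[0]=?,scc[1]=1,scc[2]=?,scc[3]=0,scc[4]=?,scc[5]=?,scc[6]=?)
step 4: low=(low[0]=0,low[1]=3,low[2]=2,low[3]=1,low[4]=2,low[5]=?,low[6]=?); scc=(scc[0]=?,scc[1]=1,scc[2]=2,scc[3]=0,scc[4]=2,scc[5]=?,scc[6]=?)
step 5: low=(low[0]=0,low[1]=3,low[2]=2,low[3]=1,low[4]=2,low[5]=?,low[6]=?); scc=(scc[0]=3,scc[1]=1,scc[2]=2,scc[3]=0,scc[4]=2,scc[5]=?,scc[6]=?)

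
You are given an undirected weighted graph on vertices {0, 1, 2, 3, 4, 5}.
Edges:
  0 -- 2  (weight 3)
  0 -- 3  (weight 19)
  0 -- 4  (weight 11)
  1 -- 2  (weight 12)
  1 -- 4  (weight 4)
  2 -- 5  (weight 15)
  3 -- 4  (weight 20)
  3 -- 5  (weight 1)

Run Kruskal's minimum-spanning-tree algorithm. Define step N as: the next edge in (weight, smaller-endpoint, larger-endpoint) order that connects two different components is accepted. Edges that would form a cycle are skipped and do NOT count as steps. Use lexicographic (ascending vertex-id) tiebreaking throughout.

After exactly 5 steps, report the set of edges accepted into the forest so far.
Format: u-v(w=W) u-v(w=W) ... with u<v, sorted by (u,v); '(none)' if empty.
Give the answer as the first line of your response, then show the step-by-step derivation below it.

0-2(w=3) 0-4(w=11) 1-4(w=4) 2-5(w=15) 3-5(w=1)

step 1: add edge 3-5 (w=1); MST = {3-5(w=1)}
step 2: add edge 0-2 (w=3); MST = {0-2(w=3) 3-5(w=1)}
step 3: add edge 1-4 (w=4); MST = {0-2(w=3) 1-4(w=4) 3-5(w=1)}
step 4: add edge 0-4 (w=11); MST = {0-2(w=3) 0-4(w=11) 1-4(w=4) 3-5(w=1)}
step 5: add edge 2-5 (w=15); MST = {0-2(w=3) 0-4(w=11) 1-4(w=4) 2-5(w=15) 3-5(w=1)}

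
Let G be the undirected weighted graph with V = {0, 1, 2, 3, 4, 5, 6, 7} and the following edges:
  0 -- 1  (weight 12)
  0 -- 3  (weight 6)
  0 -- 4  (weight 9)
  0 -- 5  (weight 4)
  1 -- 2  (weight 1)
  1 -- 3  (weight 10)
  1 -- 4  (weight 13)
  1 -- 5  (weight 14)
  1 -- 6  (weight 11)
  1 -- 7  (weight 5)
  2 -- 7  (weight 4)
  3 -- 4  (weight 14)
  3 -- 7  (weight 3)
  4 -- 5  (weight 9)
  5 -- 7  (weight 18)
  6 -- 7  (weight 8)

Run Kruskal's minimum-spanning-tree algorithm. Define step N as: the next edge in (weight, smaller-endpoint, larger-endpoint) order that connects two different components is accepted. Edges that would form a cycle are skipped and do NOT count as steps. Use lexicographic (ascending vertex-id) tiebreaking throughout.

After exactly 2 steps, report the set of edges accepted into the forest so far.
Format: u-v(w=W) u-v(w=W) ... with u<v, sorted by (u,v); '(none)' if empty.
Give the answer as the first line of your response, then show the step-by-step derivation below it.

1-2(w=1) 3-7(w=3)

step 1: add edge 1-2 (w=1); MST = {1-2(w=1)}
step 2: add edge 3-7 (w=3); MST = {1-2(w=1) 3-7(w=3)}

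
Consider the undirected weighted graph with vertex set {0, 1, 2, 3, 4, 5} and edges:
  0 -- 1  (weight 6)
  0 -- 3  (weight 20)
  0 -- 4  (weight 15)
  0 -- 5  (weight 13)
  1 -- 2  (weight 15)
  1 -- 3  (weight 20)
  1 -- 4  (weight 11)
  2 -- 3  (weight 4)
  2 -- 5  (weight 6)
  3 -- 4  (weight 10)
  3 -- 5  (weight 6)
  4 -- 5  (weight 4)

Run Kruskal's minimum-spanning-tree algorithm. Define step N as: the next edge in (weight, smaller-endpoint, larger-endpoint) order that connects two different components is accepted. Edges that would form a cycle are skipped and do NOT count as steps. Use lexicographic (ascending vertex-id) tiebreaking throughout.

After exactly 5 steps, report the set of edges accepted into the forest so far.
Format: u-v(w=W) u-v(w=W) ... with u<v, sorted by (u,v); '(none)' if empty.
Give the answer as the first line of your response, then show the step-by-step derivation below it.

0-1(w=6) 1-4(w=11) 2-3(w=4) 2-5(w=6) 4-5(w=4)

step 1: add edge 2-3 (w=4); MST = {2-3(w=4)}
step 2: add edge 4-5 (w=4); MST = {2-3(w=4) 4-5(w=4)}
step 3: add edge 0-1 (w=6); MST = {0-1(w=6) 2-3(w=4) 4-5(w=4)}
step 4: add edge 2-5 (w=6); MST = {0-1(w=6) 2-3(w=4) 2-5(w=6) 4-5(w=4)}
step 5: add edge 1-4 (w=11); MST = {0-1(w=6) 1-4(w=11) 2-3(w=4) 2-5(w=6) 4-5(w=4)}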